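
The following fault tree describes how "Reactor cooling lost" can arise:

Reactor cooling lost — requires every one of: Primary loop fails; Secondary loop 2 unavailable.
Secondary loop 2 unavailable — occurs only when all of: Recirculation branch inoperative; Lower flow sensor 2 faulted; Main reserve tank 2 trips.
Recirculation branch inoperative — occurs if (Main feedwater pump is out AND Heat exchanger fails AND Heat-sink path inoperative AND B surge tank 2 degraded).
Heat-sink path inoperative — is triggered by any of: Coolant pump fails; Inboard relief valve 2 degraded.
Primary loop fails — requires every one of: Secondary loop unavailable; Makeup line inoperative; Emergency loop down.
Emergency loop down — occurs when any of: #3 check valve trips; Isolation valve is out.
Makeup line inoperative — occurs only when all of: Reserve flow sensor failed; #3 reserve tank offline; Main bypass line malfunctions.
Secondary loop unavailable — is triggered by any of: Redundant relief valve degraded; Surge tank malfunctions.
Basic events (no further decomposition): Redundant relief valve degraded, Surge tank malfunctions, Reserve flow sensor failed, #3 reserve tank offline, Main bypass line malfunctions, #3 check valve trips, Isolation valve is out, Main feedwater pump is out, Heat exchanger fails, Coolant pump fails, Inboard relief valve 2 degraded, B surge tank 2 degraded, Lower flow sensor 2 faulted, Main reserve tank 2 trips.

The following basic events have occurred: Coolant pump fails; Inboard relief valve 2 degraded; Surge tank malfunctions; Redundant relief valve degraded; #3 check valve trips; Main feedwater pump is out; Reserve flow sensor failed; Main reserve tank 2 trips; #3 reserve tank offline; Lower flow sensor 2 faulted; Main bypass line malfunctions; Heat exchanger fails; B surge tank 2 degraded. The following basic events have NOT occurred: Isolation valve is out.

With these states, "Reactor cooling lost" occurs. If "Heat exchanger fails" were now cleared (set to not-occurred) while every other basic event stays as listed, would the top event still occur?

No

Counterfactual: set "Heat exchanger fails" to not occurred.
Secondary loop unavailable [OR]: Redundant relief valve degraded=occurs, Surge tank malfunctions=occurs → at least one input occurs → occurs.
Makeup line inoperative [AND]: Reserve flow sensor failed=occurs, #3 reserve tank offline=occurs, Main bypass line malfunctions=occurs → all inputs occur → occurs.
Emergency loop down [OR]: #3 check valve trips=occurs, Isolation valve is out=not → at least one input occurs → occurs.
Primary loop fails [AND]: Secondary loop unavailable=occurs, Makeup line inoperative=occurs, Emergency loop down=occurs → all inputs occur → occurs.
Heat-sink path inoperative [OR]: Coolant pump fails=occurs, Inboard relief valve 2 degraded=occurs → at least one input occurs → occurs.
Recirculation branch inoperative [AND]: Main feedwater pump is out=occurs, Heat exchanger fails=not, Heat-sink path inoperative=occurs, B surge tank 2 degraded=occurs → not all inputs occur → does not occur.
Secondary loop 2 unavailable [AND]: Recirculation branch inoperative=not, Lower flow sensor 2 faulted=occurs, Main reserve tank 2 trips=occurs → not all inputs occur → does not occur.
Reactor cooling lost [AND]: Primary loop fails=occurs, Secondary loop 2 unavailable=not → not all inputs occur → does not occur.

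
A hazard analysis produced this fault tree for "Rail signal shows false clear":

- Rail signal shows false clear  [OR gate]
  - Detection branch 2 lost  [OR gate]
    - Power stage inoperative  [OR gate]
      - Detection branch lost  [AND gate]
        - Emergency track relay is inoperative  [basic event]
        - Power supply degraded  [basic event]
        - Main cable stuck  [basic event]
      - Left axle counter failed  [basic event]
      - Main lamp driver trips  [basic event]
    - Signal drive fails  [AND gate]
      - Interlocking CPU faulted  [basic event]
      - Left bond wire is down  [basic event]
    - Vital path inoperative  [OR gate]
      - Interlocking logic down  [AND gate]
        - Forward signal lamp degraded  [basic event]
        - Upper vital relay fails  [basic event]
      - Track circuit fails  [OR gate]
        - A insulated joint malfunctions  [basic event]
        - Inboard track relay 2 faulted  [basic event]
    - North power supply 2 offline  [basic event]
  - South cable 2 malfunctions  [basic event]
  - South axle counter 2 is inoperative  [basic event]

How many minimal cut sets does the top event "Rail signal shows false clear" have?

Detection branch lost [AND]: one cut set from each child combined → 1 × 1 × 1 = 1 cut set(s).
Power stage inoperative [OR]: union of children's cut sets → 3 cut set(s).
Signal drive fails [AND]: one cut set from each child combined → 1 × 1 = 1 cut set(s).
Interlocking logic down [AND]: one cut set from each child combined → 1 × 1 = 1 cut set(s).
Track circuit fails [OR]: union of children's cut sets → 2 cut set(s).
Vital path inoperative [OR]: union of children's cut sets → 3 cut set(s).
Detection branch 2 lost [OR]: union of children's cut sets → 8 cut set(s).
Rail signal shows false clear [OR]: union of children's cut sets → 10 cut set(s).
Minimal cut sets: {Emergency track relay is inoperative, Main cable stuck, Power supply degraded}; {Left axle counter failed}; {Main lamp driver trips}; {Interlocking CPU faulted, Left bond wire is down}; {Forward signal lamp degraded, Upper vital relay fails}; {A insulated joint malfunctions}; {Inboard track relay 2 faulted}; {North power supply 2 offline}; {South cable 2 malfunctions}; {South axle counter 2 is inoperative}.

10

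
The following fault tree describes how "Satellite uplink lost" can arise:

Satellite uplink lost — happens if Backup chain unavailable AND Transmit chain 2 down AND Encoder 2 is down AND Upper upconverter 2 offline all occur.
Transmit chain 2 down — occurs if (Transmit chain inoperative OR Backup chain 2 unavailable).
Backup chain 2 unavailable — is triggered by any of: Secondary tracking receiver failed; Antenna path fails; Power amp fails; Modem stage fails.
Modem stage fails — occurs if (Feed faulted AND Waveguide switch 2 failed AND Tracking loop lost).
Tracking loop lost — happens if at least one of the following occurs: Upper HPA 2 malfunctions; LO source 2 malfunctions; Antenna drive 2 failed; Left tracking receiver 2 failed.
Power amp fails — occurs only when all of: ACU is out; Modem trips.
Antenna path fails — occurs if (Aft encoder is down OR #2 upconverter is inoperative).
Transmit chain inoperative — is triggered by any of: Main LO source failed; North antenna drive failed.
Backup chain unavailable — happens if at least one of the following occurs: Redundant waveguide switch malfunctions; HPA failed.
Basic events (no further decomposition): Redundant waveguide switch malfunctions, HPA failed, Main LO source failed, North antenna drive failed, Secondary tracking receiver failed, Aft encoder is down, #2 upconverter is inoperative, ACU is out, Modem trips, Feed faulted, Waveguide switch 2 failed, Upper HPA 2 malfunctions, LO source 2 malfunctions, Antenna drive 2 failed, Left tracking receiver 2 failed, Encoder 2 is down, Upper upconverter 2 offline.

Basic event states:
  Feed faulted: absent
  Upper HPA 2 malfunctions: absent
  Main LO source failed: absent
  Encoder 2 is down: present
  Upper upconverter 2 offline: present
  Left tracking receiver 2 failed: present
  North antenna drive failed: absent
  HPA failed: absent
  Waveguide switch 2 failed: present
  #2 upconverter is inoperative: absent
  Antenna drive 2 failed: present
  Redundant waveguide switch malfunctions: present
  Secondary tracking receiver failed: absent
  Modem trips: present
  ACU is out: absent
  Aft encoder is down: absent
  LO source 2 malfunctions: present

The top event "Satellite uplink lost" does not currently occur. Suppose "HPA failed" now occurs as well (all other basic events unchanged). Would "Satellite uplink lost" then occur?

Counterfactual: set "HPA failed" to occurred.
Backup chain unavailable [OR]: Redundant waveguide switch malfunctions=occurs, HPA failed=occurs → at least one input occurs → occurs.
Transmit chain inoperative [OR]: Main LO source failed=not, North antenna drive failed=not → no input occurs → does not occur.
Antenna path fails [OR]: Aft encoder is down=not, #2 upconverter is inoperative=not → no input occurs → does not occur.
Power amp fails [AND]: ACU is out=not, Modem trips=occurs → not all inputs occur → does not occur.
Tracking loop lost [OR]: Upper HPA 2 malfunctions=not, LO source 2 malfunctions=occurs, Antenna drive 2 failed=occurs, Left tracking receiver 2 failed=occurs → at least one input occurs → occurs.
Modem stage fails [AND]: Feed faulted=not, Waveguide switch 2 failed=occurs, Tracking loop lost=occurs → not all inputs occur → does not occur.
Backup chain 2 unavailable [OR]: Secondary tracking receiver failed=not, Antenna path fails=not, Power amp fails=not, Modem stage fails=not → no input occurs → does not occur.
Transmit chain 2 down [OR]: Transmit chain inoperative=not, Backup chain 2 unavailable=not → no input occurs → does not occur.
Satellite uplink lost [AND]: Backup chain unavailable=occurs, Transmit chain 2 down=not, Encoder 2 is down=occurs, Upper upconverter 2 offline=occurs → not all inputs occur → does not occur.

No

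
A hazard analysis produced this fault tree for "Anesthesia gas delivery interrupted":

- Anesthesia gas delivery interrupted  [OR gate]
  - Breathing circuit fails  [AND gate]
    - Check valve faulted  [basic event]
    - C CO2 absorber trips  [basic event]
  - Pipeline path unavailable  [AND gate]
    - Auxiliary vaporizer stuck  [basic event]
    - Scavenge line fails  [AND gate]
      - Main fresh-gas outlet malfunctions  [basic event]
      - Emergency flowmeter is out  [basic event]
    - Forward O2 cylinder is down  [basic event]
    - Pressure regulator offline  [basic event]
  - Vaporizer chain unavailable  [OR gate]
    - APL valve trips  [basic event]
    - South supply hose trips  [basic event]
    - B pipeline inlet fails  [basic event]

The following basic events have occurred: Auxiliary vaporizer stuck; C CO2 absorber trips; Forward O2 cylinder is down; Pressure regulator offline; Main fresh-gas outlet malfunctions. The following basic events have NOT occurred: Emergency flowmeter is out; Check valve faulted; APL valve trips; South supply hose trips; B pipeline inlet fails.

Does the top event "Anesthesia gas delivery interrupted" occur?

No

Breathing circuit fails [AND]: Check valve faulted=not, C CO2 absorber trips=occurs → not all inputs occur → does not occur.
Scavenge line fails [AND]: Main fresh-gas outlet malfunctions=occurs, Emergency flowmeter is out=not → not all inputs occur → does not occur.
Pipeline path unavailable [AND]: Auxiliary vaporizer stuck=occurs, Scavenge line fails=not, Forward O2 cylinder is down=occurs, Pressure regulator offline=occurs → not all inputs occur → does not occur.
Vaporizer chain unavailable [OR]: APL valve trips=not, South supply hose trips=not, B pipeline inlet fails=not → no input occurs → does not occur.
Anesthesia gas delivery interrupted [OR]: Breathing circuit fails=not, Pipeline path unavailable=not, Vaporizer chain unavailable=not → no input occurs → does not occur.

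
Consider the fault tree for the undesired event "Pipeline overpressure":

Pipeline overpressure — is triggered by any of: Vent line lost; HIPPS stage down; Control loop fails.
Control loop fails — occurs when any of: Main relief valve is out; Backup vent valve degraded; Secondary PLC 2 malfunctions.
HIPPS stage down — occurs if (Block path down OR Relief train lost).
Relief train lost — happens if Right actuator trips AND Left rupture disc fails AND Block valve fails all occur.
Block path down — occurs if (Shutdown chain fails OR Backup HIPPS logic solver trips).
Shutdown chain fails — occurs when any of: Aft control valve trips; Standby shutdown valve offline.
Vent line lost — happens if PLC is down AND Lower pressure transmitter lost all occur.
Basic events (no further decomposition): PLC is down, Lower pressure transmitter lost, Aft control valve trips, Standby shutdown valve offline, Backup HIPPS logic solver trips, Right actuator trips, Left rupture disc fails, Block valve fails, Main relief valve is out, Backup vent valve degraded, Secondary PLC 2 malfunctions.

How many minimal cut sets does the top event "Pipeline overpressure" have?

8

Vent line lost [AND]: one cut set from each child combined → 1 × 1 = 1 cut set(s).
Shutdown chain fails [OR]: union of children's cut sets → 2 cut set(s).
Block path down [OR]: union of children's cut sets → 3 cut set(s).
Relief train lost [AND]: one cut set from each child combined → 1 × 1 × 1 = 1 cut set(s).
HIPPS stage down [OR]: union of children's cut sets → 4 cut set(s).
Control loop fails [OR]: union of children's cut sets → 3 cut set(s).
Pipeline overpressure [OR]: union of children's cut sets → 8 cut set(s).
Minimal cut sets: {Lower pressure transmitter lost, PLC is down}; {Aft control valve trips}; {Standby shutdown valve offline}; {Backup HIPPS logic solver trips}; {Block valve fails, Left rupture disc fails, Right actuator trips}; {Main relief valve is out}; {Backup vent valve degraded}; {Secondary PLC 2 malfunctions}.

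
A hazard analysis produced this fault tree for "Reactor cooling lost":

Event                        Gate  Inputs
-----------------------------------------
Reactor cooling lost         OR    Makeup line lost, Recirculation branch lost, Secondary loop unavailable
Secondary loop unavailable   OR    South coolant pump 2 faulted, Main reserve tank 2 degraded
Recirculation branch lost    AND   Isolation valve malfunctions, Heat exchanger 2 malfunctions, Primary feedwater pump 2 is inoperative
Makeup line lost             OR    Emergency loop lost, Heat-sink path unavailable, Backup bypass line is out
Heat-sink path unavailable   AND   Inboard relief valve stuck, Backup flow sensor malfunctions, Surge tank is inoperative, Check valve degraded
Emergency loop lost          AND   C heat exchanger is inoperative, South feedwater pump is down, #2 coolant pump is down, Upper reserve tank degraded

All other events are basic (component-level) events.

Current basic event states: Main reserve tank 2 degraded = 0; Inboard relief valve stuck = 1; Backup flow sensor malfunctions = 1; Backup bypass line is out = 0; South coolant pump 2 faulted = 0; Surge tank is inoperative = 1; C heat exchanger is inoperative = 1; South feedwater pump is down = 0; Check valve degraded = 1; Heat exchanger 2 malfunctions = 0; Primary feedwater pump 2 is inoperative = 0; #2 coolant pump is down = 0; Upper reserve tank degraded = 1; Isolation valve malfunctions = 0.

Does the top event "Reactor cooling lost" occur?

Emergency loop lost [AND]: C heat exchanger is inoperative=occurs, South feedwater pump is down=not, #2 coolant pump is down=not, Upper reserve tank degraded=occurs → not all inputs occur → does not occur.
Heat-sink path unavailable [AND]: Inboard relief valve stuck=occurs, Backup flow sensor malfunctions=occurs, Surge tank is inoperative=occurs, Check valve degraded=occurs → all inputs occur → occurs.
Makeup line lost [OR]: Emergency loop lost=not, Heat-sink path unavailable=occurs, Backup bypass line is out=not → at least one input occurs → occurs.
Recirculation branch lost [AND]: Isolation valve malfunctions=not, Heat exchanger 2 malfunctions=not, Primary feedwater pump 2 is inoperative=not → not all inputs occur → does not occur.
Secondary loop unavailable [OR]: South coolant pump 2 faulted=not, Main reserve tank 2 degraded=not → no input occurs → does not occur.
Reactor cooling lost [OR]: Makeup line lost=occurs, Recirculation branch lost=not, Secondary loop unavailable=not → at least one input occurs → occurs.

Yes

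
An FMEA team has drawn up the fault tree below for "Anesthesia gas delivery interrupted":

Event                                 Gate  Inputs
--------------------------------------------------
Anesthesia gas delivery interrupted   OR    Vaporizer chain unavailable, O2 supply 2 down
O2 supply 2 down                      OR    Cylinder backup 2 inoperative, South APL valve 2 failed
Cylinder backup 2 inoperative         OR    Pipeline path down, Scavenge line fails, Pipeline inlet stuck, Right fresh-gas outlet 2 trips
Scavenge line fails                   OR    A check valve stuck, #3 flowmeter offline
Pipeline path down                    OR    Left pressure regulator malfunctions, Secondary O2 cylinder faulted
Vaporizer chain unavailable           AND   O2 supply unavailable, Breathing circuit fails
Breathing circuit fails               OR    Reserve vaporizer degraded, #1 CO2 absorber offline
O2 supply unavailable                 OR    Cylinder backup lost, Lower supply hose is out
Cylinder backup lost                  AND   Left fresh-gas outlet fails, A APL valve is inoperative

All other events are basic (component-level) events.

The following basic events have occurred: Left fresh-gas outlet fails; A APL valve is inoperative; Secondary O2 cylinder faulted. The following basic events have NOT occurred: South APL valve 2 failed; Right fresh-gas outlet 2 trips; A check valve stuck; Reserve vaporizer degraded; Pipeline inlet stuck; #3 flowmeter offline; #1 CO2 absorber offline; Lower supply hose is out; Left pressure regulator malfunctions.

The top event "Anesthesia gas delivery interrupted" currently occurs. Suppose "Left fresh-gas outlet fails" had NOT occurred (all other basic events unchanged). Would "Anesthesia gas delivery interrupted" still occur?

Yes

Counterfactual: set "Left fresh-gas outlet fails" to not occurred.
Cylinder backup lost [AND]: Left fresh-gas outlet fails=not, A APL valve is inoperative=occurs → not all inputs occur → does not occur.
O2 supply unavailable [OR]: Cylinder backup lost=not, Lower supply hose is out=not → no input occurs → does not occur.
Breathing circuit fails [OR]: Reserve vaporizer degraded=not, #1 CO2 absorber offline=not → no input occurs → does not occur.
Vaporizer chain unavailable [AND]: O2 supply unavailable=not, Breathing circuit fails=not → not all inputs occur → does not occur.
Pipeline path down [OR]: Left pressure regulator malfunctions=not, Secondary O2 cylinder faulted=occurs → at least one input occurs → occurs.
Scavenge line fails [OR]: A check valve stuck=not, #3 flowmeter offline=not → no input occurs → does not occur.
Cylinder backup 2 inoperative [OR]: Pipeline path down=occurs, Scavenge line fails=not, Pipeline inlet stuck=not, Right fresh-gas outlet 2 trips=not → at least one input occurs → occurs.
O2 supply 2 down [OR]: Cylinder backup 2 inoperative=occurs, South APL valve 2 failed=not → at least one input occurs → occurs.
Anesthesia gas delivery interrupted [OR]: Vaporizer chain unavailable=not, O2 supply 2 down=occurs → at least one input occurs → occurs.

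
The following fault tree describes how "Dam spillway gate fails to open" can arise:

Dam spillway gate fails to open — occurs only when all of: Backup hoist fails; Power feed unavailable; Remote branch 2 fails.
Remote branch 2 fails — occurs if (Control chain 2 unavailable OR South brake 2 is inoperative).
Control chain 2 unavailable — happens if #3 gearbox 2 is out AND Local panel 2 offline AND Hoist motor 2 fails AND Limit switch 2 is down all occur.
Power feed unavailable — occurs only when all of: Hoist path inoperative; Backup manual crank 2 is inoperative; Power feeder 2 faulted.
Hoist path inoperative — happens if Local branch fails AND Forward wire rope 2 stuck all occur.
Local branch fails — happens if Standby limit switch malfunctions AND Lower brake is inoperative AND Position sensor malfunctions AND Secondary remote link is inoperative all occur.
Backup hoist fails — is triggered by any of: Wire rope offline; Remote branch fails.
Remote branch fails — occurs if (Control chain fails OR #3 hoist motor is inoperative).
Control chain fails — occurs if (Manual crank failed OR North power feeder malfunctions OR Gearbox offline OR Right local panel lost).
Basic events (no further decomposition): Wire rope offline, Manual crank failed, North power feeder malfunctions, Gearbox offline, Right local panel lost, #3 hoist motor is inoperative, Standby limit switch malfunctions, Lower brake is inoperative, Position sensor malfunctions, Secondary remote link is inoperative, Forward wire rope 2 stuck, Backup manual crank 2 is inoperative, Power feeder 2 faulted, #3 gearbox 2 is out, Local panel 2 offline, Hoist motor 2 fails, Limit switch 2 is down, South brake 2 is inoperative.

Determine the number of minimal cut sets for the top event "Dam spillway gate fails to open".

12

Control chain fails [OR]: union of children's cut sets → 4 cut set(s).
Remote branch fails [OR]: union of children's cut sets → 5 cut set(s).
Backup hoist fails [OR]: union of children's cut sets → 6 cut set(s).
Local branch fails [AND]: one cut set from each child combined → 1 × 1 × 1 × 1 = 1 cut set(s).
Hoist path inoperative [AND]: one cut set from each child combined → 1 × 1 = 1 cut set(s).
Power feed unavailable [AND]: one cut set from each child combined → 1 × 1 × 1 = 1 cut set(s).
Control chain 2 unavailable [AND]: one cut set from each child combined → 1 × 1 × 1 × 1 = 1 cut set(s).
Remote branch 2 fails [OR]: union of children's cut sets → 2 cut set(s).
Dam spillway gate fails to open [AND]: one cut set from each child combined → 6 × 1 × 2 = 12 cut set(s).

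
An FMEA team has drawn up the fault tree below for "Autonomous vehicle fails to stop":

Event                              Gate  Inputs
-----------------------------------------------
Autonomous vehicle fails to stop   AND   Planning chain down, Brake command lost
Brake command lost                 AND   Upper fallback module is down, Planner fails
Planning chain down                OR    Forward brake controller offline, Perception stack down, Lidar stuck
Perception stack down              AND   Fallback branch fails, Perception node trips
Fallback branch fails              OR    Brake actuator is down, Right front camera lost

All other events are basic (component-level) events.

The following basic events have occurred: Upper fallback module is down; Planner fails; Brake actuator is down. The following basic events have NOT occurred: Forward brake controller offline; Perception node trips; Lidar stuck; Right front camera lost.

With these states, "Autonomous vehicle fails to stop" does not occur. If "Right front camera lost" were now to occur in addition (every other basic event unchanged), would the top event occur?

Counterfactual: set "Right front camera lost" to occurred.
Fallback branch fails [OR]: Brake actuator is down=occurs, Right front camera lost=occurs → at least one input occurs → occurs.
Perception stack down [AND]: Fallback branch fails=occurs, Perception node trips=not → not all inputs occur → does not occur.
Planning chain down [OR]: Forward brake controller offline=not, Perception stack down=not, Lidar stuck=not → no input occurs → does not occur.
Brake command lost [AND]: Upper fallback module is down=occurs, Planner fails=occurs → all inputs occur → occurs.
Autonomous vehicle fails to stop [AND]: Planning chain down=not, Brake command lost=occurs → not all inputs occur → does not occur.

No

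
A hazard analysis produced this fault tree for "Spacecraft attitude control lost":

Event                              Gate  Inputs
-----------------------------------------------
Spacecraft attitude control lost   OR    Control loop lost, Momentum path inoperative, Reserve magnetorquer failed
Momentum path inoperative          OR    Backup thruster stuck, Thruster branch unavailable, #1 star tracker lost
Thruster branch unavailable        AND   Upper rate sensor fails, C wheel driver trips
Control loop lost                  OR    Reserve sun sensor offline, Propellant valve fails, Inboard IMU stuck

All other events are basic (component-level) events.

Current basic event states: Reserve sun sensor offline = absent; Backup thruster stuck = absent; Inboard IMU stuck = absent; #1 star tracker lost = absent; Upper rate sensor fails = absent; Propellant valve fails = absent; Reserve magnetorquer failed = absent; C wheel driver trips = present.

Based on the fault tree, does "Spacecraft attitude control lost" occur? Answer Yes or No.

Control loop lost [OR]: Reserve sun sensor offline=not, Propellant valve fails=not, Inboard IMU stuck=not → no input occurs → does not occur.
Thruster branch unavailable [AND]: Upper rate sensor fails=not, C wheel driver trips=occurs → not all inputs occur → does not occur.
Momentum path inoperative [OR]: Backup thruster stuck=not, Thruster branch unavailable=not, #1 star tracker lost=not → no input occurs → does not occur.
Spacecraft attitude control lost [OR]: Control loop lost=not, Momentum path inoperative=not, Reserve magnetorquer failed=not → no input occurs → does not occur.

No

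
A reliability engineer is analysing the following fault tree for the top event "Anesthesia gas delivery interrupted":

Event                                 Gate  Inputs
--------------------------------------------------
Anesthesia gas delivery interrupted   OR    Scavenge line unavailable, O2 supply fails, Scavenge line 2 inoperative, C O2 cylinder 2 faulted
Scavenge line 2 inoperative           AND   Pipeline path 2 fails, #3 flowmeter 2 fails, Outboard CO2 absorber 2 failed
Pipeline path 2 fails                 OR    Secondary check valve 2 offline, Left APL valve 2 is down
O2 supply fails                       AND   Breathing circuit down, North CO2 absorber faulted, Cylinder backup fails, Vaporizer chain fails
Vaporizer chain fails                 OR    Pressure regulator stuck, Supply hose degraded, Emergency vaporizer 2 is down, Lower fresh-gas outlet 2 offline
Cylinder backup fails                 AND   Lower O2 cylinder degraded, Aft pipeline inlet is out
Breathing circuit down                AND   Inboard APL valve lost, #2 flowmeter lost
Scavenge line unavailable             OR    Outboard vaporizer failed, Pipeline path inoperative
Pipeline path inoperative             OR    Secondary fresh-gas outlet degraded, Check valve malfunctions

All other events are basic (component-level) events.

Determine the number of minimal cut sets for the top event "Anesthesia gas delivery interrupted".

Pipeline path inoperative [OR]: union of children's cut sets → 2 cut set(s).
Scavenge line unavailable [OR]: union of children's cut sets → 3 cut set(s).
Breathing circuit down [AND]: one cut set from each child combined → 1 × 1 = 1 cut set(s).
Cylinder backup fails [AND]: one cut set from each child combined → 1 × 1 = 1 cut set(s).
Vaporizer chain fails [OR]: union of children's cut sets → 4 cut set(s).
O2 supply fails [AND]: one cut set from each child combined → 1 × 1 × 1 × 4 = 4 cut set(s).
Pipeline path 2 fails [OR]: union of children's cut sets → 2 cut set(s).
Scavenge line 2 inoperative [AND]: one cut set from each child combined → 2 × 1 × 1 = 2 cut set(s).
Anesthesia gas delivery interrupted [OR]: union of children's cut sets → 10 cut set(s).
Minimal cut sets: {Outboard vaporizer failed}; {Secondary fresh-gas outlet degraded}; {Check valve malfunctions}; {#2 flowmeter lost, Aft pipeline inlet is out, Inboard APL valve lost, Lower O2 cylinder degraded, North CO2 absorber faulted, Pressure regulator stuck}; {#2 flowmeter lost, Aft pipeline inlet is out, Inboard APL valve lost, Lower O2 cylinder degraded, North CO2 absorber faulted, Supply hose degraded}; {#2 flowmeter lost, Aft pipeline inlet is out, Emergency vaporizer 2 is down, Inboard APL valve lost, Lower O2 cylinder degraded, North CO2 absorber faulted}; {#2 flowmeter lost, Aft pipeline inlet is out, Inboard APL valve lost, Lower O2 cylinder degraded, Lower fresh-gas outlet 2 offline, North CO2 absorber faulted}; {#3 flowmeter 2 fails, Outboard CO2 absorber 2 failed, Secondary check valve 2 offline}; {#3 flowmeter 2 fails, Left APL valve 2 is down, Outboard CO2 absorber 2 failed}; {C O2 cylinder 2 faulted}.

10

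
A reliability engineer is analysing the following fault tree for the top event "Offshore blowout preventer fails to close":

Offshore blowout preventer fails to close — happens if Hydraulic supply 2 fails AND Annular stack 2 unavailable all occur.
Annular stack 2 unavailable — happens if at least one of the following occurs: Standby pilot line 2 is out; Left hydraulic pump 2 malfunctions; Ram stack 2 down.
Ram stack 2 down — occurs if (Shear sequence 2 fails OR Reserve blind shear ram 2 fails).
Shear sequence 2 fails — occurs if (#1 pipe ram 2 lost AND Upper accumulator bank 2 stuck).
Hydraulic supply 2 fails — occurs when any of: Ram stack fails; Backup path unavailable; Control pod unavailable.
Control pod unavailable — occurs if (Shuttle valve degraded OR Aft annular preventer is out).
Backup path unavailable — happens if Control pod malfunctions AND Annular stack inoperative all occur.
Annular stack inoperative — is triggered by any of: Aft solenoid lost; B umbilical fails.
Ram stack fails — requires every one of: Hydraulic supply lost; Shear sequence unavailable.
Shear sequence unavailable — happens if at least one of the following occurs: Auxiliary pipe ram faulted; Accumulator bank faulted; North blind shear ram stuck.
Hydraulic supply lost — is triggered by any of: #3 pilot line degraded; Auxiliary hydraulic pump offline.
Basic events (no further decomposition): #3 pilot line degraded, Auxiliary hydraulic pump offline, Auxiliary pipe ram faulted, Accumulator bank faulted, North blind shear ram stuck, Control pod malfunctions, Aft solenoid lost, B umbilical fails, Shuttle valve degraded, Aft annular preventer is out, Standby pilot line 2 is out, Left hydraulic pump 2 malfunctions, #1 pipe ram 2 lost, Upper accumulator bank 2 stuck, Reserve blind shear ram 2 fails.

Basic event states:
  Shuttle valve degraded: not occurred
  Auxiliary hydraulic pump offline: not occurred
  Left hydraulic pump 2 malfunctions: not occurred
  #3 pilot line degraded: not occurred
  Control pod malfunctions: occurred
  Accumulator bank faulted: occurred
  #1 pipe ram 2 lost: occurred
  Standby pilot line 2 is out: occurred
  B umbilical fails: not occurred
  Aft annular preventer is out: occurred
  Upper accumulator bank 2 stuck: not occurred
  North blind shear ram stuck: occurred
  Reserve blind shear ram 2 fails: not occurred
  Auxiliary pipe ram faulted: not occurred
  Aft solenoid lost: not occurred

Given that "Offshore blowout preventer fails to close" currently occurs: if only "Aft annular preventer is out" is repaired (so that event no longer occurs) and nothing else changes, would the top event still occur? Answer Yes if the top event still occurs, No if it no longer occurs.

Counterfactual: set "Aft annular preventer is out" to not occurred.
Hydraulic supply lost [OR]: #3 pilot line degraded=not, Auxiliary hydraulic pump offline=not → no input occurs → does not occur.
Shear sequence unavailable [OR]: Auxiliary pipe ram faulted=not, Accumulator bank faulted=occurs, North blind shear ram stuck=occurs → at least one input occurs → occurs.
Ram stack fails [AND]: Hydraulic supply lost=not, Shear sequence unavailable=occurs → not all inputs occur → does not occur.
Annular stack inoperative [OR]: Aft solenoid lost=not, B umbilical fails=not → no input occurs → does not occur.
Backup path unavailable [AND]: Control pod malfunctions=occurs, Annular stack inoperative=not → not all inputs occur → does not occur.
Control pod unavailable [OR]: Shuttle valve degraded=not, Aft annular preventer is out=not → no input occurs → does not occur.
Hydraulic supply 2 fails [OR]: Ram stack fails=not, Backup path unavailable=not, Control pod unavailable=not → no input occurs → does not occur.
Shear sequence 2 fails [AND]: #1 pipe ram 2 lost=occurs, Upper accumulator bank 2 stuck=not → not all inputs occur → does not occur.
Ram stack 2 down [OR]: Shear sequence 2 fails=not, Reserve blind shear ram 2 fails=not → no input occurs → does not occur.
Annular stack 2 unavailable [OR]: Standby pilot line 2 is out=occurs, Left hydraulic pump 2 malfunctions=not, Ram stack 2 down=not → at least one input occurs → occurs.
Offshore blowout preventer fails to close [AND]: Hydraulic supply 2 fails=not, Annular stack 2 unavailable=occurs → not all inputs occur → does not occur.

No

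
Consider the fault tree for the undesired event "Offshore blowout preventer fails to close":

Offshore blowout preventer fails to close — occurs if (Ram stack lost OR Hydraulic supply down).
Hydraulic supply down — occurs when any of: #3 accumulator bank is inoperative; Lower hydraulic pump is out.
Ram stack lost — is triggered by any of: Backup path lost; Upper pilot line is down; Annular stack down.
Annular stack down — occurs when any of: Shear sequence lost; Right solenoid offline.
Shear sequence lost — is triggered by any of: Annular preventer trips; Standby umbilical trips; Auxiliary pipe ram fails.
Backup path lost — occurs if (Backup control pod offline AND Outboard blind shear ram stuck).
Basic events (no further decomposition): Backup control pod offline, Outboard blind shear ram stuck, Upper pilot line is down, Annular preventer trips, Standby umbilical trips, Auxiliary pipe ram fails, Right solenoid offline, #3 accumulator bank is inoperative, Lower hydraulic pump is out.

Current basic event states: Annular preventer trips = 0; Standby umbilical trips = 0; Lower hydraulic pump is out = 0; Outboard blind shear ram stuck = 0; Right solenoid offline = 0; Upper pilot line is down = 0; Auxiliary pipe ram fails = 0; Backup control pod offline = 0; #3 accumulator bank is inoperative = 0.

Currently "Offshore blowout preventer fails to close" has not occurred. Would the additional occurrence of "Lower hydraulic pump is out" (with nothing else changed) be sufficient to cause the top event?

Yes

Counterfactual: set "Lower hydraulic pump is out" to occurred.
Backup path lost [AND]: Backup control pod offline=not, Outboard blind shear ram stuck=not → not all inputs occur → does not occur.
Shear sequence lost [OR]: Annular preventer trips=not, Standby umbilical trips=not, Auxiliary pipe ram fails=not → no input occurs → does not occur.
Annular stack down [OR]: Shear sequence lost=not, Right solenoid offline=not → no input occurs → does not occur.
Ram stack lost [OR]: Backup path lost=not, Upper pilot line is down=not, Annular stack down=not → no input occurs → does not occur.
Hydraulic supply down [OR]: #3 accumulator bank is inoperative=not, Lower hydraulic pump is out=occurs → at least one input occurs → occurs.
Offshore blowout preventer fails to close [OR]: Ram stack lost=not, Hydraulic supply down=occurs → at least one input occurs → occurs.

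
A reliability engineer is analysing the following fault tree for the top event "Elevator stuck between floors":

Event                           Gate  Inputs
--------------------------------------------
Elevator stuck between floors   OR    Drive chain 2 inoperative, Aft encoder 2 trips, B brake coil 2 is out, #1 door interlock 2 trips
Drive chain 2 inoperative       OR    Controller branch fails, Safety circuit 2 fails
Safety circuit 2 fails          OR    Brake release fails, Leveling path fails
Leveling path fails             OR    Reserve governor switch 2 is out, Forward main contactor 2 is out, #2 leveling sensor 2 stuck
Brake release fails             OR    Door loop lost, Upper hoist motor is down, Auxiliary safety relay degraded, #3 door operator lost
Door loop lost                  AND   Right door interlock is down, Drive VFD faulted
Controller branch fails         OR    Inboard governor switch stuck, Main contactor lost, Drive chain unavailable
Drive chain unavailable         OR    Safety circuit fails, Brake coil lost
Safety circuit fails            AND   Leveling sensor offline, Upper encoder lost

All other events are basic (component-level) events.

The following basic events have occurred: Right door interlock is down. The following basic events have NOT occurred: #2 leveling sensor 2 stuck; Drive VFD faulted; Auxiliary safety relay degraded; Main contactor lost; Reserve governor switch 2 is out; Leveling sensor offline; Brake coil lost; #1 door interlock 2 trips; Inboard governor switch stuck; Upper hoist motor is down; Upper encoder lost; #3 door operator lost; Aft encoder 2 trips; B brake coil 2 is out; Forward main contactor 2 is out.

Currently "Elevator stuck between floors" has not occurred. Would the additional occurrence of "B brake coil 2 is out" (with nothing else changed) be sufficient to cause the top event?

Yes

Counterfactual: set "B brake coil 2 is out" to occurred.
Safety circuit fails [AND]: Leveling sensor offline=not, Upper encoder lost=not → not all inputs occur → does not occur.
Drive chain unavailable [OR]: Safety circuit fails=not, Brake coil lost=not → no input occurs → does not occur.
Controller branch fails [OR]: Inboard governor switch stuck=not, Main contactor lost=not, Drive chain unavailable=not → no input occurs → does not occur.
Door loop lost [AND]: Right door interlock is down=occurs, Drive VFD faulted=not → not all inputs occur → does not occur.
Brake release fails [OR]: Door loop lost=not, Upper hoist motor is down=not, Auxiliary safety relay degraded=not, #3 door operator lost=not → no input occurs → does not occur.
Leveling path fails [OR]: Reserve governor switch 2 is out=not, Forward main contactor 2 is out=not, #2 leveling sensor 2 stuck=not → no input occurs → does not occur.
Safety circuit 2 fails [OR]: Brake release fails=not, Leveling path fails=not → no input occurs → does not occur.
Drive chain 2 inoperative [OR]: Controller branch fails=not, Safety circuit 2 fails=not → no input occurs → does not occur.
Elevator stuck between floors [OR]: Drive chain 2 inoperative=not, Aft encoder 2 trips=not, B brake coil 2 is out=occurs, #1 door interlock 2 trips=not → at least one input occurs → occurs.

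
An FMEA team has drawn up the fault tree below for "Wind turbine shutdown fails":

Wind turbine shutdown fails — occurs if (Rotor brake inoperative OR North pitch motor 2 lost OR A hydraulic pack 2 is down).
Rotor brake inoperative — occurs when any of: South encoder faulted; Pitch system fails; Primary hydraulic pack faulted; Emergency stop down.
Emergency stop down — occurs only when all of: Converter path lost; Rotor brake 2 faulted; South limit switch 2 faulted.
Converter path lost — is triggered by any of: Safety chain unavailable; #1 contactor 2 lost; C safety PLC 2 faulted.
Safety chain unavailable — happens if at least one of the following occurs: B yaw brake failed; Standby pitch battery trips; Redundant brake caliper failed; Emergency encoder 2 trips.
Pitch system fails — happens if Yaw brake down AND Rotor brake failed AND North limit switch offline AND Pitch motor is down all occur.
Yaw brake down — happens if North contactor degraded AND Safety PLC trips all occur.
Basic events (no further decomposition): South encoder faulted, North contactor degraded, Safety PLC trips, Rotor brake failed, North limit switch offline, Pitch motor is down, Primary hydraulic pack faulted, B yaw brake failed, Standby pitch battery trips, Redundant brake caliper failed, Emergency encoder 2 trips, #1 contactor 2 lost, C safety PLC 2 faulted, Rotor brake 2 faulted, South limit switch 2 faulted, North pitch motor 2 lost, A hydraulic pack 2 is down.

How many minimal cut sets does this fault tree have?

Yaw brake down [AND]: one cut set from each child combined → 1 × 1 = 1 cut set(s).
Pitch system fails [AND]: one cut set from each child combined → 1 × 1 × 1 × 1 = 1 cut set(s).
Safety chain unavailable [OR]: union of children's cut sets → 4 cut set(s).
Converter path lost [OR]: union of children's cut sets → 6 cut set(s).
Emergency stop down [AND]: one cut set from each child combined → 6 × 1 × 1 = 6 cut set(s).
Rotor brake inoperative [OR]: union of children's cut sets → 9 cut set(s).
Wind turbine shutdown fails [OR]: union of children's cut sets → 11 cut set(s).

11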